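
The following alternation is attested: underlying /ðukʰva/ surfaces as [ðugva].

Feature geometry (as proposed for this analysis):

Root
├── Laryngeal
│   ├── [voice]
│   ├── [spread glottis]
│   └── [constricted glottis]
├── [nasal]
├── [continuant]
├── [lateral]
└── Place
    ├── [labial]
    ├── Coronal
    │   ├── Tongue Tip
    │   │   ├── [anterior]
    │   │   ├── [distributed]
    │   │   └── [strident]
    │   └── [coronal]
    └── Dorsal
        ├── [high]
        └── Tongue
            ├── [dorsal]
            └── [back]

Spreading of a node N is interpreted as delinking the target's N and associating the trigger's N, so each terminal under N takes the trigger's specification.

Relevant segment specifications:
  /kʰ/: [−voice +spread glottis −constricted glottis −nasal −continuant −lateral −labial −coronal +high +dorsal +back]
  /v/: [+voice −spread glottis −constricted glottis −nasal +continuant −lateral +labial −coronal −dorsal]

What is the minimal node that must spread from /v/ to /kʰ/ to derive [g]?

Laryngeal

/kʰ/ and [g] differ in [voice], [spread glottis]; every other specified feature is identical.
Tracing each changed feature up the tree, the paths first meet at Laryngeal; any lower node misses at least one of them.
If Laryngeal spreads, every terminal under it takes /v/'s value, producing [g] as observed.
[dorsal], [labial] — on which /v/ differs from /kʰ/ — are unchanged, so Root cannot have spread; the constituent is no larger than Laryngeal.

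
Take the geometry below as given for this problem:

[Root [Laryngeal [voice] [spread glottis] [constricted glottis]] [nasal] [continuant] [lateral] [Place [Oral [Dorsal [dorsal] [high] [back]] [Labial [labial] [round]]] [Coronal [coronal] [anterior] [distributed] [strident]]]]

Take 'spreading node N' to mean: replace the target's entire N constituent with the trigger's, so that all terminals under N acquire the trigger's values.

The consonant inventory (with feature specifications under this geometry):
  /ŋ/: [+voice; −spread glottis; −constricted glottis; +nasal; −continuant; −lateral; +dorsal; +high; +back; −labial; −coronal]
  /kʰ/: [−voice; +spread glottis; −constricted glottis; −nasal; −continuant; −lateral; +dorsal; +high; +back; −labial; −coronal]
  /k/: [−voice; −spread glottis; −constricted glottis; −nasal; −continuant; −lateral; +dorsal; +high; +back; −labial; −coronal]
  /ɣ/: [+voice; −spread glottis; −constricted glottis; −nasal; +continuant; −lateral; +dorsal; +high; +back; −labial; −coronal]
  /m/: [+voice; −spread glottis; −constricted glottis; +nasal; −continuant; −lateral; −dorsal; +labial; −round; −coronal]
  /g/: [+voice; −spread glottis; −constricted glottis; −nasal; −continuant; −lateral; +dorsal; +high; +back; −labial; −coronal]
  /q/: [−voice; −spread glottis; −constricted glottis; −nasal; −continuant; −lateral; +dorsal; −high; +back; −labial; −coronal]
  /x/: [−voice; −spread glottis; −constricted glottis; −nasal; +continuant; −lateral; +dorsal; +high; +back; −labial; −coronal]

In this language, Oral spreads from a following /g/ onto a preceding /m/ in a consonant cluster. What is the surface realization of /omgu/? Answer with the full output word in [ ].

[oŋgu]

Oral immediately or transitively dominates [dorsal], [high], [back], [labial], [round].
The target acquires /g/'s values for everything under Oral — [+dorsal], [+high], [+back], [−labial] — while keeping its own [voice], [spread glottis], [constricted glottis], ….
This feature bundle is that of [ŋ], so /omgu/ surfaces as [oŋgu].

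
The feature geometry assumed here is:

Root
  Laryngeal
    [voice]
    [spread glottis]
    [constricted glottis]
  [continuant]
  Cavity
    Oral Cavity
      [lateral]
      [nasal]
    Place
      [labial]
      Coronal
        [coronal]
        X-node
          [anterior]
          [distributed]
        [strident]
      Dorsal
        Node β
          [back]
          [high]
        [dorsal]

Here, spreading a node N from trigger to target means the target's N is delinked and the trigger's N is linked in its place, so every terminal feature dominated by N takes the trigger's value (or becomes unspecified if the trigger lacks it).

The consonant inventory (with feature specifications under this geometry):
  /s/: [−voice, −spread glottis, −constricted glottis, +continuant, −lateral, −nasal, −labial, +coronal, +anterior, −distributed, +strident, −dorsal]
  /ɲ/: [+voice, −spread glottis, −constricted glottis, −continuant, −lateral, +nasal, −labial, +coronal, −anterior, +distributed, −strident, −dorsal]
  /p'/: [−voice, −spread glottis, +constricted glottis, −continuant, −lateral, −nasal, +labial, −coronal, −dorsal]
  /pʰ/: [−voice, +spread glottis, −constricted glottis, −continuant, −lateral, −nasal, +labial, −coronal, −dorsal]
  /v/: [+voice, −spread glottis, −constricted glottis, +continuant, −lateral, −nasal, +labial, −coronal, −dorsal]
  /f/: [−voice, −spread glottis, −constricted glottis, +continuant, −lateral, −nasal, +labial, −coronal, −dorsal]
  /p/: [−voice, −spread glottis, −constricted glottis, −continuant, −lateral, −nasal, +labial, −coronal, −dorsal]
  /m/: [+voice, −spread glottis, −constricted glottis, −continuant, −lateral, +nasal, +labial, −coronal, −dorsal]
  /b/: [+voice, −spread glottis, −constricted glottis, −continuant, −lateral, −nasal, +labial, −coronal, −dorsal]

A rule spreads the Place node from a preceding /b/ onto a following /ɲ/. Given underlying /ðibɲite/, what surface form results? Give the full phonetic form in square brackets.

Terminals under Place in this geometry: [labial], [coronal], [anterior], [distributed], [strident], [back], [high], [dorsal].
After delinking /ɲ/'s Place and linking /b/'s, the affected terminals become [+labial], [−coronal], [−dorsal]; [voice], [spread glottis], [constricted glottis], … (outside Place) are retained from /ɲ/.
This feature bundle is that of [m], so /ðibɲite/ surfaces as [ðibmite].

[ðibmite]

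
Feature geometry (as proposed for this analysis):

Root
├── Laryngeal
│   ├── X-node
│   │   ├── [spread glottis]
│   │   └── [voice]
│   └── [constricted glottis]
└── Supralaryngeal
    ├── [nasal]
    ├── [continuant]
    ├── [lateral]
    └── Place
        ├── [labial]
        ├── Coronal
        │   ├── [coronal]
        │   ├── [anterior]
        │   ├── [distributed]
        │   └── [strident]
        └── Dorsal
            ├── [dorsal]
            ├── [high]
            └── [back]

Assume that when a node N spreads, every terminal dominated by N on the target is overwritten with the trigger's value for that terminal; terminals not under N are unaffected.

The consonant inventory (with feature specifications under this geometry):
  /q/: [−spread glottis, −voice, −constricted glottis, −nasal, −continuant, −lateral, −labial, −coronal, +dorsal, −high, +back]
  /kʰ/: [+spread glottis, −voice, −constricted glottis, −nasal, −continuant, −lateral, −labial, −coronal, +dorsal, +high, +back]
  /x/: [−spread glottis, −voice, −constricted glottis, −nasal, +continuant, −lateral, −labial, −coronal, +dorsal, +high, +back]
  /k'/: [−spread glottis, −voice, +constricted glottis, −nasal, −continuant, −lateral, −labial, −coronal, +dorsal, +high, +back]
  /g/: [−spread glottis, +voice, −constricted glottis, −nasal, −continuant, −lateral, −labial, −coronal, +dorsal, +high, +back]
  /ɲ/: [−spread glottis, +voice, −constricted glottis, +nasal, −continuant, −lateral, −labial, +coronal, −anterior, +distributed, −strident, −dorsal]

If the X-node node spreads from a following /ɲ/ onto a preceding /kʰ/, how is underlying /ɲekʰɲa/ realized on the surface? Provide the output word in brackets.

The X-node node dominates the terminals [spread glottis], [voice].
The target acquires /ɲ/'s values for everything under X-node — [−spread glottis], [+voice] — while keeping its own [constricted glottis], [nasal], [continuant], ….
The resulting bundle matches /g/ in the inventory; substituting it for /kʰ/ gives [ɲegɲa].

[ɲegɲa]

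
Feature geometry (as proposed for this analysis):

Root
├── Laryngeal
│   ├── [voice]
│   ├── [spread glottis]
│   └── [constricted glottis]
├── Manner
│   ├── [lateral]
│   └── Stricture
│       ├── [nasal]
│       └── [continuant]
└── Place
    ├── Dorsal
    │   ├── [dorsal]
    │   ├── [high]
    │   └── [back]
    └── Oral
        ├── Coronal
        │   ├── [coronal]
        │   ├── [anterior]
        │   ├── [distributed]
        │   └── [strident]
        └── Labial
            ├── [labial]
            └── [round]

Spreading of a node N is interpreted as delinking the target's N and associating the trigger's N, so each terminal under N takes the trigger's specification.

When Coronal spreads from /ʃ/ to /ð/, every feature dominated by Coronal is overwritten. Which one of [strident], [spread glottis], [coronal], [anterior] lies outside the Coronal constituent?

The terminals dominated by Coronal are [coronal], [anterior], [distributed], [strident].
Spreading Coronal replaces [coronal], [anterior], [strident] with the trigger's values, since each sits inside the Coronal constituent.
[spread glottis] is not within the Coronal subtree (it hangs from Laryngeal), so /ð/'s [spread glottis] value survives.

[spread glottis]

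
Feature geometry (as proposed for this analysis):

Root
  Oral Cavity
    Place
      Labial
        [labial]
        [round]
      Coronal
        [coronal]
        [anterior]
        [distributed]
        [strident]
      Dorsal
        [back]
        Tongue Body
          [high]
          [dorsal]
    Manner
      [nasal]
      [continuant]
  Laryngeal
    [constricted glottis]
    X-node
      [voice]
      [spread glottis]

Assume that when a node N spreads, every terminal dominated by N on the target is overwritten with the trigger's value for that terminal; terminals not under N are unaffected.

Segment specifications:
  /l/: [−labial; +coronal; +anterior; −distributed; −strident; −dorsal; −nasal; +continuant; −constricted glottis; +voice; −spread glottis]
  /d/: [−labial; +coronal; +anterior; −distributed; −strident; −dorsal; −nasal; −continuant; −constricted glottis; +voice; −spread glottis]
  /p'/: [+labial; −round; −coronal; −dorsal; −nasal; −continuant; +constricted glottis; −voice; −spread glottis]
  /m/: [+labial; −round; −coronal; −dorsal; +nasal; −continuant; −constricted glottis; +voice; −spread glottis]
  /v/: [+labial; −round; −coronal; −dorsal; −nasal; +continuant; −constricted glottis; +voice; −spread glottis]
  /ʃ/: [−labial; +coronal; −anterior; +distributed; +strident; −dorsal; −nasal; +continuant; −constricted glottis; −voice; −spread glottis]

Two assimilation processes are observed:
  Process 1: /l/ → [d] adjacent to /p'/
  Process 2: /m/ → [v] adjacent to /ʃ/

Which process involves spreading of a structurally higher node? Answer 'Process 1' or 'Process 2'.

Process 2

Process 1: the feature that changes is [continuant]; the minimal node is [continuant] (depth 3).
Process 2 alters [nasal], [continuant]; the lowest common ancestor is Manner (depth 2 from Root).
Manner (depth 2) sits above [continuant] (depth 3), making Process 2 the one with the higher spreading node.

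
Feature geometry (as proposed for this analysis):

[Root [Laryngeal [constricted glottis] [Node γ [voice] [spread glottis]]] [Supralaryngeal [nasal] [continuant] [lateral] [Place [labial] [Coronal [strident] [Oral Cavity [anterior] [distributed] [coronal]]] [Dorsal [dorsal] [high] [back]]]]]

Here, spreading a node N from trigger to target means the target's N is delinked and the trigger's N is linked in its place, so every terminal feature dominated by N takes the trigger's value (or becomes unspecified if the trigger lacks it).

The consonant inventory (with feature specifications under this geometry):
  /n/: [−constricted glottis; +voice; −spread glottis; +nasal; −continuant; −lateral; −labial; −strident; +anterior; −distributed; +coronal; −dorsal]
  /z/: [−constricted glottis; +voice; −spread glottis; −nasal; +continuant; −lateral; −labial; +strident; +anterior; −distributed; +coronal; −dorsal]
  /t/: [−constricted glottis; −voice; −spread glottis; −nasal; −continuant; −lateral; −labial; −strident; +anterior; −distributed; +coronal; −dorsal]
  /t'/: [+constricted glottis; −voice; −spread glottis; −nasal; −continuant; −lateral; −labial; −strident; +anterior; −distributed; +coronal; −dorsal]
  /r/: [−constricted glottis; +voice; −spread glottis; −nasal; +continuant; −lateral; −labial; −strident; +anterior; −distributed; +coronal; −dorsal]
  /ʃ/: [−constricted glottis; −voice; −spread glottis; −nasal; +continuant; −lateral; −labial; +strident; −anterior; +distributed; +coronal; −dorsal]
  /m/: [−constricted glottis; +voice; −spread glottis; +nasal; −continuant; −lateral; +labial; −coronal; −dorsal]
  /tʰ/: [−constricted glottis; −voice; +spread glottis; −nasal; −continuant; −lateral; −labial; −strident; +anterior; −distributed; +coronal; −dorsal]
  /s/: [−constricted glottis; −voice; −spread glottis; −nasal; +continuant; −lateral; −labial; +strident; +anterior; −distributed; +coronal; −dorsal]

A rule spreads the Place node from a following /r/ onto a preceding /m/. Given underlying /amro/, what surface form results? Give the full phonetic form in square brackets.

[anro]

The Place node dominates the terminals [labial], [strident], [anterior], [distributed], [coronal], [dorsal], [high], [back].
Spreading Place from /r/ onto /m/ replaces those values with /r/'s: [−labial], [−strident], [+anterior], [−distributed], [+coronal], [−dorsal]. Features outside Place ([constricted glottis], [voice], [spread glottis], …) stay as in /m/.
This feature bundle is that of [n], so /amro/ surfaces as [anro].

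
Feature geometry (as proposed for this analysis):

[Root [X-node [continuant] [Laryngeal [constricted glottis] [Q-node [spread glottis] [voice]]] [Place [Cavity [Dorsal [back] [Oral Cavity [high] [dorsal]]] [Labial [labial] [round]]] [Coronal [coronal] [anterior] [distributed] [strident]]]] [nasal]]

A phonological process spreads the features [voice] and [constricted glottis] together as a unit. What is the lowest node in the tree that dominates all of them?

[voice] is immediately dominated by Q-node.
[constricted glottis] is immediately dominated by Laryngeal.
The listed terminals split across distinct daughters of Laryngeal, so Laryngeal itself is the smallest node containing them all.

Laryngeal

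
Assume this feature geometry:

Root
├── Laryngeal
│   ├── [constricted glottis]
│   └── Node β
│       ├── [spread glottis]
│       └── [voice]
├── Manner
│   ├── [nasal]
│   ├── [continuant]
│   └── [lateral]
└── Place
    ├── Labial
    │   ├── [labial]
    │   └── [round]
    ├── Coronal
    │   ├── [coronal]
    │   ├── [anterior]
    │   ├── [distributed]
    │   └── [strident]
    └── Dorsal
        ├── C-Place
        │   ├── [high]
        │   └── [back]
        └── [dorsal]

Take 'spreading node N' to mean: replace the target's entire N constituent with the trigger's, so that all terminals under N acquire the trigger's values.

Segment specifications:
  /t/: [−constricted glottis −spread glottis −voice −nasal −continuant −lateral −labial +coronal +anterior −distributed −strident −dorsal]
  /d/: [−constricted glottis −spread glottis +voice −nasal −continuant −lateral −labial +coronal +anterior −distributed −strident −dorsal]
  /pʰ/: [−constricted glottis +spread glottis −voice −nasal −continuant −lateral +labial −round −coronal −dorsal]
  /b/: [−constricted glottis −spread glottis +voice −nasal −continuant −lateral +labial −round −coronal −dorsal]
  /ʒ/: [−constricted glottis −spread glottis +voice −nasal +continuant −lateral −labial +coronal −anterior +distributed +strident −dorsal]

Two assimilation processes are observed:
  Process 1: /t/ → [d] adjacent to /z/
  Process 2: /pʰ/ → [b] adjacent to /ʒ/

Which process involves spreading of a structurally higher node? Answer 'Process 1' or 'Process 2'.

Process 2

Process 1: the feature that changes is [voice]; the minimal node is [voice] (depth 3).
Process 2 alters [voice], [spread glottis]; the lowest common ancestor is Node β (depth 2 from Root).
Depth 2 < depth 3; Process 2 involves the structurally higher constituent Node β.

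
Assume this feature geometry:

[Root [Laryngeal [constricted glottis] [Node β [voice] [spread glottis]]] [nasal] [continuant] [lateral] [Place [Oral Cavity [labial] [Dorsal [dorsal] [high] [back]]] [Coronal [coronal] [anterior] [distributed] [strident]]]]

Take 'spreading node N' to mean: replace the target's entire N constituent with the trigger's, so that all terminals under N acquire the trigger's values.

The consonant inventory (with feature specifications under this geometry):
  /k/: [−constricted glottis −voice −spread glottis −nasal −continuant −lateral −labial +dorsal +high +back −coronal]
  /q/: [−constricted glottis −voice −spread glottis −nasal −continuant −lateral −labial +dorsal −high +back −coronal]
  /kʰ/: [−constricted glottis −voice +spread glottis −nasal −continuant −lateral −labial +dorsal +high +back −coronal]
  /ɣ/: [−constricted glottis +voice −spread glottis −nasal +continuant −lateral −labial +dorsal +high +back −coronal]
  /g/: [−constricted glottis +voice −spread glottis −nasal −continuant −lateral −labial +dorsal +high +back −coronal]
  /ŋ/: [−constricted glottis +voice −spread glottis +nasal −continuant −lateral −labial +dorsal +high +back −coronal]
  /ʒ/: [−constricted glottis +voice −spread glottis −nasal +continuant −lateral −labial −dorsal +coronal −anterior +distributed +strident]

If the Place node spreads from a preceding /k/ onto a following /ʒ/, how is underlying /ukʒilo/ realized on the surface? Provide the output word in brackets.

Place immediately or transitively dominates [labial], [dorsal], [high], [back], [coronal], [anterior], [distributed], [strident].
After delinking /ʒ/'s Place and linking /k/'s, the affected terminals become [−labial], [+dorsal], [+high], [+back], [−coronal]; [constricted glottis], [voice], [spread glottis], … (outside Place) are retained from /ʒ/.
Among the inventory, only /ɣ/ has exactly this specification, giving the surface form [ukɣilo].

[ukɣilo]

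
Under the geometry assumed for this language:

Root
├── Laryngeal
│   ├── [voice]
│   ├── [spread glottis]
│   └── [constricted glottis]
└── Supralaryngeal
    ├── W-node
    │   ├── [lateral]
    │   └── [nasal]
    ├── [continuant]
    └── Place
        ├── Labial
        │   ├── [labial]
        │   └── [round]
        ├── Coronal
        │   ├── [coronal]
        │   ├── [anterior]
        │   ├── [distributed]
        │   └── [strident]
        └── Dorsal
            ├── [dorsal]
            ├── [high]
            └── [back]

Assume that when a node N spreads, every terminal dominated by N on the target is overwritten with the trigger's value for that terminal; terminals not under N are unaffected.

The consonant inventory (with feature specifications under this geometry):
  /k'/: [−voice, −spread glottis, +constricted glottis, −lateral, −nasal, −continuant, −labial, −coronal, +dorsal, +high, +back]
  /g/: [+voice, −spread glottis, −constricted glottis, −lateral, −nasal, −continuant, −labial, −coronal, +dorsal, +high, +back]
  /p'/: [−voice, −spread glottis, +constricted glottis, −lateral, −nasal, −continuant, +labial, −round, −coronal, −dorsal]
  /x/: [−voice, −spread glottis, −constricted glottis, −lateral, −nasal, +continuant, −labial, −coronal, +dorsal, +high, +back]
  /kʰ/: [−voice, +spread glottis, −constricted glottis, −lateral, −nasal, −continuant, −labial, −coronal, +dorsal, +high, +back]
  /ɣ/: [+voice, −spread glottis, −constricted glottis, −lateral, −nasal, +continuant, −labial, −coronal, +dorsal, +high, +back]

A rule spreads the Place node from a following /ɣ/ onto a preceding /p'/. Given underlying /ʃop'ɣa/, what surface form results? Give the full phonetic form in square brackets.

The Place node dominates the terminals [labial], [round], [coronal], [anterior], [distributed], [strident], [dorsal], [high], [back].
After delinking /p'/'s Place and linking /ɣ/'s, the affected terminals become [−labial], [−coronal], [+dorsal], [+high], [+back]; [voice], [spread glottis], [constricted glottis], … (outside Place) are retained from /p'/.
This feature bundle is that of [k'], so /ʃop'ɣa/ surfaces as [ʃok'ɣa].

[ʃok'ɣa]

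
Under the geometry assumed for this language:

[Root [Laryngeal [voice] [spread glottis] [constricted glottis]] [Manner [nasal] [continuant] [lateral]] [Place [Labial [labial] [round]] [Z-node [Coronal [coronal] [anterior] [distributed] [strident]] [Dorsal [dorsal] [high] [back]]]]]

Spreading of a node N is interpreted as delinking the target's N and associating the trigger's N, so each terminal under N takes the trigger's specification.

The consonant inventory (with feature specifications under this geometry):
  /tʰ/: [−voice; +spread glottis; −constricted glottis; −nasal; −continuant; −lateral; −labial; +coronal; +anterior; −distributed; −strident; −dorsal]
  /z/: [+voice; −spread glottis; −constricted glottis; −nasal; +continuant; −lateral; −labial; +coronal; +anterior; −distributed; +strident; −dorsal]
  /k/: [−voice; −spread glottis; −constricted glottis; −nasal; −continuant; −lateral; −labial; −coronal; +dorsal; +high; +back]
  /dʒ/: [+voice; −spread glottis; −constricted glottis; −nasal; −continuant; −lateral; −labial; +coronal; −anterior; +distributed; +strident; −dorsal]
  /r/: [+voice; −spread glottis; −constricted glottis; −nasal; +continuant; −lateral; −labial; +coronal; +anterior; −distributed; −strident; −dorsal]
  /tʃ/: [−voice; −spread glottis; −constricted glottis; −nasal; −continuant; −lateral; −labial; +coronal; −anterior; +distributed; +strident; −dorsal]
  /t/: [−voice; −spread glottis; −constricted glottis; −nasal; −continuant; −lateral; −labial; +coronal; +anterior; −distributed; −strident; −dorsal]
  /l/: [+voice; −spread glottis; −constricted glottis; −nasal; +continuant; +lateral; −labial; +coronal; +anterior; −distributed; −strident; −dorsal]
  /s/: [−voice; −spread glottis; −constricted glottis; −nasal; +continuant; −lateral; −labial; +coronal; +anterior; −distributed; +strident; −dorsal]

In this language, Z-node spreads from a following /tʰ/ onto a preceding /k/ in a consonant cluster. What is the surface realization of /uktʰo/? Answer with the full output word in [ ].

[uttʰo]

Z-node immediately or transitively dominates [coronal], [anterior], [distributed], [strident], [dorsal], [high], [back].
Spreading Z-node from /tʰ/ onto /k/ replaces those values with /tʰ/'s: [+coronal], [+anterior], [−distributed], [−strident], [−dorsal]. Features outside Z-node ([voice], [spread glottis], [constricted glottis], …) stay as in /k/.
The resulting bundle matches /t/ in the inventory; substituting it for /k/ gives [uttʰo].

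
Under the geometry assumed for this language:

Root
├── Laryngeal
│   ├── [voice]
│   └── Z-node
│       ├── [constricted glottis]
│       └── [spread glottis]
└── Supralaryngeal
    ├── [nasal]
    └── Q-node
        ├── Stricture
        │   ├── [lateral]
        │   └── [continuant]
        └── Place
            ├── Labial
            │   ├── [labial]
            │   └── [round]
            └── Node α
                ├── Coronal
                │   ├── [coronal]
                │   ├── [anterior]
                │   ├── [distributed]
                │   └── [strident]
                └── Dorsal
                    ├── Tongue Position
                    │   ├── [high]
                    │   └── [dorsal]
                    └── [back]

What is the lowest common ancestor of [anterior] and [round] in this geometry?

Place

[anterior]: Root / Supralaryngeal / Q-node / Place / Node α / Coronal / [anterior].
[round]: Root / Supralaryngeal / Q-node / Place / Labial / [round].
Place is the lowest common ancestor — every listed feature sits under it, and no single subconstituent of Place covers them all.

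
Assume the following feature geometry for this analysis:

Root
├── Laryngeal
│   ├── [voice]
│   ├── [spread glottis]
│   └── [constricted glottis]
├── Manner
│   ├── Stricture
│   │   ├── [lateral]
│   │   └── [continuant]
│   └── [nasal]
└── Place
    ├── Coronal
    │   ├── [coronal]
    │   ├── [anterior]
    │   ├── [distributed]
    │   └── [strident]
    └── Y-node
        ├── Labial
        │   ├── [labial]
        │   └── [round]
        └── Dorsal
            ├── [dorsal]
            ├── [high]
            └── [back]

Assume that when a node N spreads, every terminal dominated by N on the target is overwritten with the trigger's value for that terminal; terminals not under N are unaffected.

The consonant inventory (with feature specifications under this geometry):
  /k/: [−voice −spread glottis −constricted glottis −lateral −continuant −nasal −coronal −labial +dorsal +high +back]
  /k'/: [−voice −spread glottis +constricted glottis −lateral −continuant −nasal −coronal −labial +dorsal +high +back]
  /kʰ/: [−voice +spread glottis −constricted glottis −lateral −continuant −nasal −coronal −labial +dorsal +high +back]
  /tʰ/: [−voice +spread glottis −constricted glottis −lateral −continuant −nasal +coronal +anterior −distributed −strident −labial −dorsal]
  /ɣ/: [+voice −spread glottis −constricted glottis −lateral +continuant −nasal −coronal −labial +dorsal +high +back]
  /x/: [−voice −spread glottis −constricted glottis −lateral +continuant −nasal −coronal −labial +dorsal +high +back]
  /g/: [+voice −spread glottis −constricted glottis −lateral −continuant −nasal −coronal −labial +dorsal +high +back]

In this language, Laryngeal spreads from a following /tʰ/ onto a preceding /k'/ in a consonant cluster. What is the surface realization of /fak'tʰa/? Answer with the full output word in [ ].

Laryngeal immediately or transitively dominates [voice], [spread glottis], [constricted glottis].
After delinking /k'/'s Laryngeal and linking /tʰ/'s, the affected terminals become [−voice], [+spread glottis], [−constricted glottis]; [lateral], [continuant], [nasal], … (outside Laryngeal) are retained from /k'/.
The resulting bundle matches /kʰ/ in the inventory; substituting it for /k'/ gives [fakʰtʰa].

[fakʰtʰa]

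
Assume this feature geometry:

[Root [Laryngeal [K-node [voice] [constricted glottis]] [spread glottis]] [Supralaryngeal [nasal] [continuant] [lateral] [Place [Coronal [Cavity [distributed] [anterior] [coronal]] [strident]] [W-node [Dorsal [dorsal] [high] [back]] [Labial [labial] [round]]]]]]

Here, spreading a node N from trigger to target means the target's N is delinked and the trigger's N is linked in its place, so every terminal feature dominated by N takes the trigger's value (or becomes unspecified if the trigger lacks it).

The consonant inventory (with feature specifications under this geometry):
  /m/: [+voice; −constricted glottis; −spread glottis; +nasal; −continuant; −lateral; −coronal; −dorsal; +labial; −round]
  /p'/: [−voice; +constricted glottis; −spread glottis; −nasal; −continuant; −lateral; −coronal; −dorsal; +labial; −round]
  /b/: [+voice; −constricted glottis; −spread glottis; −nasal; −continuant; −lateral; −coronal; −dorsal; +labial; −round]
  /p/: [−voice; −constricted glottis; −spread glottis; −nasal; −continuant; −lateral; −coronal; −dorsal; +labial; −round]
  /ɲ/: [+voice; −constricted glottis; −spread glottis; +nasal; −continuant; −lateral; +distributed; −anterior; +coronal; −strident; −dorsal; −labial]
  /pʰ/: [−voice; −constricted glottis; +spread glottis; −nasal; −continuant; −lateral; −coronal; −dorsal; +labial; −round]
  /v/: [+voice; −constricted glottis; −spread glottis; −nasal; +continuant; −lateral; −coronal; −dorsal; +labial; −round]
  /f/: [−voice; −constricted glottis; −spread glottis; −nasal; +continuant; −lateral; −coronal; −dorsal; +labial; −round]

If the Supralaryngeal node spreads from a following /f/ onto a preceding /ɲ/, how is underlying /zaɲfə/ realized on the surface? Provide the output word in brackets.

Supralaryngeal immediately or transitively dominates [nasal], [continuant], [lateral], [distributed], [anterior], [coronal], [strident], [dorsal], [high], [back], [labial], [round].
The target acquires /f/'s values for everything under Supralaryngeal — [−nasal], [+continuant], [−lateral], [−coronal], [−dorsal], [+labial], [−round] — while keeping its own [voice], [constricted glottis], [spread glottis].
The resulting bundle matches /v/ in the inventory; substituting it for /ɲ/ gives [zavfə].

[zavfə]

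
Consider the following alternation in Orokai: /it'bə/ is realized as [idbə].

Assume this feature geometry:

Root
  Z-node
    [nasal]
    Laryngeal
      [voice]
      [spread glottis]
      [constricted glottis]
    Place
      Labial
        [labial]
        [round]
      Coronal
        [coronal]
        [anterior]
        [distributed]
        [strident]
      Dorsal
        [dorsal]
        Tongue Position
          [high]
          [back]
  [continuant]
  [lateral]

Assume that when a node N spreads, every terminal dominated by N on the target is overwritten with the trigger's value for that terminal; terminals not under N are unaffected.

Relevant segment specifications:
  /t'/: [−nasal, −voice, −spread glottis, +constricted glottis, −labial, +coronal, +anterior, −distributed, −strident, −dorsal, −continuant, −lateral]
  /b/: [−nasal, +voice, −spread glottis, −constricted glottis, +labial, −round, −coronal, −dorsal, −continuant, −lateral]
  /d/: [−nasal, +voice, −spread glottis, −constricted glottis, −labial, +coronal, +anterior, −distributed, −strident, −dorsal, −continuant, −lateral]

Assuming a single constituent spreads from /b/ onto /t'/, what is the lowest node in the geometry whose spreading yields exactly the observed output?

Laryngeal

The alternation /t'/ → [d] changes [voice], [constricted glottis] and nothing else.
In this geometry the lowest node dominating all of them is Laryngeal: every daughter of Laryngeal dominates only a proper subset, so no lower node suffices.
If Laryngeal spreads, every terminal under it takes /b/'s value, producing [d] as observed.
Had Z-node or a higher node spread, [labial], [coronal] would have taken /b/'s values; they stay as in /t'/, confirming the spreading constituent is exactly Laryngeal.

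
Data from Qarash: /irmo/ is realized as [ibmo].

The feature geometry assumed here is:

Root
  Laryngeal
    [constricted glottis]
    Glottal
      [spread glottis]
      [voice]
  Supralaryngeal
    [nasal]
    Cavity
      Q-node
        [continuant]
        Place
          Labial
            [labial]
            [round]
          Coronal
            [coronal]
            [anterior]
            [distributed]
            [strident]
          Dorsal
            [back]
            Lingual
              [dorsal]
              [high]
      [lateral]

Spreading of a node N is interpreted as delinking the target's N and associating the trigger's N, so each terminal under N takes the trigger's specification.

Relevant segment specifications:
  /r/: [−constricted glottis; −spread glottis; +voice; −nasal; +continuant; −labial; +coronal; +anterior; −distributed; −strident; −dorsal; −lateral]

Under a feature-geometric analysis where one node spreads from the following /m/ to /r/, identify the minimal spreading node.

Q-node

Comparing /r/ with its surface form [b], the features that change are [continuant], [labial], [round], [coronal], [anterior], [distributed], [strident].
The smallest constituent containing every changed terminal is Q-node — each of its daughters lacks at least one of the affected features.
If Q-node spreads, every terminal under it takes /m/'s value, producing [b] as observed.
[nasal], a feature on which the two segments disagree outside Q-node, is unchanged — nothing dominating it spread, and Q-node is the minimal sufficient constituent.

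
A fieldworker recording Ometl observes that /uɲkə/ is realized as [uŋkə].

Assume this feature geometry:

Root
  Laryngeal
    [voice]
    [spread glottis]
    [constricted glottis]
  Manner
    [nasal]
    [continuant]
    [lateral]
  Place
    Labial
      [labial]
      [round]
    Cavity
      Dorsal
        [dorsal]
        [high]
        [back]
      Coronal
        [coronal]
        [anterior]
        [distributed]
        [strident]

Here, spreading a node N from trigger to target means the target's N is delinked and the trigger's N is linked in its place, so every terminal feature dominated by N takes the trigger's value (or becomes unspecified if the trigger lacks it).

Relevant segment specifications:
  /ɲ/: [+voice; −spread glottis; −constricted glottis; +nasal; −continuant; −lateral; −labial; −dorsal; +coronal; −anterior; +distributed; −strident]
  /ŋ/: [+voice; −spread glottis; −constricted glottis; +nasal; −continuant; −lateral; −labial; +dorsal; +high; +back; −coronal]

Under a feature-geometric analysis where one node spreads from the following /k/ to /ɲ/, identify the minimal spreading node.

The alternation /ɲ/ → [ŋ] changes [coronal], [anterior], [distributed], [strident], [dorsal], [high], [back] and nothing else.
Tracing each changed feature up the tree, the paths first meet at Cavity; any lower node misses at least one of them.
If Cavity spreads, every terminal under it takes /k/'s value, producing [ŋ] as observed.
Features on which the two segments disagree outside Cavity, such as [voice], [nasal], are unchanged — nothing dominating them spread, and Cavity is the minimal sufficient constituent.

Cavity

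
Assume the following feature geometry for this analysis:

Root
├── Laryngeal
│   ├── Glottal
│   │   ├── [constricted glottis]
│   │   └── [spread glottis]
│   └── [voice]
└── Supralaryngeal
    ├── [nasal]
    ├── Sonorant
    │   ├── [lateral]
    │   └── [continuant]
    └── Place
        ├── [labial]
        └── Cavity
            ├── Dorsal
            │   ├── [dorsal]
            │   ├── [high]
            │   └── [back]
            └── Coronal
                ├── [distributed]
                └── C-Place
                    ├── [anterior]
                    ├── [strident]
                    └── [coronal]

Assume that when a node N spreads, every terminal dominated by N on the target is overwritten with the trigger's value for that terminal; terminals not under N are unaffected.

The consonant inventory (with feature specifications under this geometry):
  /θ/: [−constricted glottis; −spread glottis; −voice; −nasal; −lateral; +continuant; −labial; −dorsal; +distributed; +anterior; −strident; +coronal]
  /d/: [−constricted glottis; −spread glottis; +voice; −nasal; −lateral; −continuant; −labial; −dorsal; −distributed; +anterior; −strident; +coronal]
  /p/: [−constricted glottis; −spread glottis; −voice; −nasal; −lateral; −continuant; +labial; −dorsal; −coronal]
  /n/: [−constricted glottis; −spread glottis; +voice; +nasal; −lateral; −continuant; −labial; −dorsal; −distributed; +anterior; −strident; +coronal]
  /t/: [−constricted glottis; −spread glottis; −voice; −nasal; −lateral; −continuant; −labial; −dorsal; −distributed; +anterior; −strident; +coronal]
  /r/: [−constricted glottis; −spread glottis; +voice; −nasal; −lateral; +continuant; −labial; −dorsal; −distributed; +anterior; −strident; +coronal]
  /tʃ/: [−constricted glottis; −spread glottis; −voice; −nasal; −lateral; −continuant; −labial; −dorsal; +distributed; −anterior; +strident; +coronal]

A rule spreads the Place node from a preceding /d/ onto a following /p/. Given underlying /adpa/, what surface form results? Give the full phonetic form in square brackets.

[adta]

Terminals under Place in this geometry: [labial], [dorsal], [high], [back], [distributed], [anterior], [strident], [coronal].
After delinking /p/'s Place and linking /d/'s, the affected terminals become [−labial], [−dorsal], [−distributed], [+anterior], [−strident], [+coronal]; [constricted glottis], [spread glottis], [voice], … (outside Place) are retained from /p/.
This feature bundle is that of [t], so /adpa/ surfaces as [adta].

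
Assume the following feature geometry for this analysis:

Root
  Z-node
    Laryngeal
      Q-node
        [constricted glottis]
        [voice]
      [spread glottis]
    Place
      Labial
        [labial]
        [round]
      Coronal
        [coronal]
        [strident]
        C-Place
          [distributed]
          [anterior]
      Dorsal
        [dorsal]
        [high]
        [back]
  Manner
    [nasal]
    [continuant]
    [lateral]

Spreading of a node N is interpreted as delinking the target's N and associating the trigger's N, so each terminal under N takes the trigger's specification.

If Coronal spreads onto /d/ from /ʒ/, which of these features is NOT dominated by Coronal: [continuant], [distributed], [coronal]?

[continuant]

Under this geometry, Coronal contains [coronal], [strident], [distributed], [anterior].
Of the listed options, [coronal], [distributed] are among these and would be overwritten by spreading Coronal.
[continuant] attaches under Manner, not under Coronal, so /d/ retains its own value for [continuant].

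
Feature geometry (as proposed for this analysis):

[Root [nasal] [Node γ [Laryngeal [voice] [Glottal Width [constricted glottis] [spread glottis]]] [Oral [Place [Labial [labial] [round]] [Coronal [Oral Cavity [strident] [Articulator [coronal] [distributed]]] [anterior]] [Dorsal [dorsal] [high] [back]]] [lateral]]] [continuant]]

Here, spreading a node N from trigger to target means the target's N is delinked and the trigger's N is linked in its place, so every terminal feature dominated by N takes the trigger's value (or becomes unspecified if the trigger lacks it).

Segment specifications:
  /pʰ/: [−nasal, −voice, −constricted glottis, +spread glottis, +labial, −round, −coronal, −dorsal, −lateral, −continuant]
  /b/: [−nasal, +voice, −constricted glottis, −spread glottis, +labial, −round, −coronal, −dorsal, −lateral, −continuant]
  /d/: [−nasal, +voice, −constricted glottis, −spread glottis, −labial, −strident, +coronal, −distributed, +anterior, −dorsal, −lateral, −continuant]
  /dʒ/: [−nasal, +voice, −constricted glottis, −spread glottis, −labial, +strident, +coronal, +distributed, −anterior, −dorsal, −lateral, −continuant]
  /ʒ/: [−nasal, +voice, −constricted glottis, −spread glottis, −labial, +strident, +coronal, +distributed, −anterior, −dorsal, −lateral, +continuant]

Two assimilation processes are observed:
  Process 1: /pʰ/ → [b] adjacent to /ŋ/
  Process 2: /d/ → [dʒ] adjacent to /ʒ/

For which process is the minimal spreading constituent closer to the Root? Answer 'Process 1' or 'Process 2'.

Process 1

Process 1 alters [voice], [spread glottis]; the lowest common ancestor is Laryngeal (depth 2 from Root).
Process 2 alters [anterior], [distributed], [strident]; the lowest common ancestor is Coronal (depth 4 from Root).
Laryngeal is closer to Root than Coronal, so Process 1 spreads the higher node.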